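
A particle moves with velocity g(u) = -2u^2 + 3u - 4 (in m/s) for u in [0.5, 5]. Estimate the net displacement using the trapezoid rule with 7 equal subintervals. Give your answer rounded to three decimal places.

-64.745

Δu = (5 − 0.5)/7 = 9/14.
g(0.5) = -3, g(8/7) = -156/49, g(25/14) = -246/49, g(17/7) = -417/49, g(43/14) = -669/49, g(26/7) = -1002/49, g(61/14) = -1416/49, g(5) = -39.
T_7 = (Δu/2)·[g(u_0) + 2g(u_1) + ... + 2g(u_{6}) + g(u_7)].
Sum ≈ -64.745.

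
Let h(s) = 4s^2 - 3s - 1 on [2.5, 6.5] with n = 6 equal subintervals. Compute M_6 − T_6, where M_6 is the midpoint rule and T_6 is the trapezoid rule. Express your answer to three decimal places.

M_6 ≈ 286.74074.
T_6 ≈ 288.51852.
M_6 − T_6 ≈ -1.778.

-1.778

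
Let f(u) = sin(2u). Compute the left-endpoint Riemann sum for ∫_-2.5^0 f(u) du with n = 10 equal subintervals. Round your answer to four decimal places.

Δu = (0 − (-2.5))/10 = 0.25.
Left endpoints: -2.5, -2.25, -2, -1.75, -1.5, -1.25, -1, -0.75, -0.5, -0.25.
f(-2.5) ≈ 0.9589, f(-2.25) ≈ 0.9775, f(-2) ≈ 0.7568, f(-1.75) ≈ 0.3508, f(-1.5) ≈ -0.1411, f(-1.25) ≈ -0.5985, f(-1) ≈ -0.9093, f(-0.75) ≈ -0.9975, f(-0.5) ≈ -0.8415, f(-0.25) ≈ -0.4794.
Sum = Δu · [f(-2.5) + f(-2.25) + f(-2) + ...].
Sum ≈ -0.2308.

-0.2308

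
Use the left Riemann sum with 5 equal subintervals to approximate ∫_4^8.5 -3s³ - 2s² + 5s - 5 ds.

-3223.89

Δs = (8.5 − 4)/5 = 0.9.
Left endpoints: 4, 4.9, 5.8, 6.7, 7.6.
f(4) = -209, f(4.9) = -381.467, f(5.8) = -628.616, f(6.7) = -963.569, f(7.6) = -1399.448.
Sum = Δs · [f(4) + f(4.9) + f(5.8) + f(6.7) + f(7.6)].
Sum = -3223.89.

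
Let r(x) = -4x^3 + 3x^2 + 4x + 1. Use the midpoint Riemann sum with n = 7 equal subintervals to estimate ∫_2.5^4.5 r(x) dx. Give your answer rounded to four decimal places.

-264.9694

Δx = (4.5 − 2.5)/7 = 2/7.
Midpoints: 37/14, 41/14, 45/14, 3.5, 53/14, 57/14, 61/14.
r(37/14) = -56681/1372, r(41/14) = -85097/1372, r(45/14) = -120713/1372, r(3.5) = -119.75, r(53/14) = -216617/1372, r(57/14) = -278441/1372, r(61/14) = -350537/1372.
Sum = Δx · [r(37/14) + r(41/14) + r(45/14) + ...].
Sum ≈ -264.9694.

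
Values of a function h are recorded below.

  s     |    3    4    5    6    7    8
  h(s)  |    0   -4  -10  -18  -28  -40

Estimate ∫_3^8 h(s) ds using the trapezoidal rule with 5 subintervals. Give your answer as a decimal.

Δs = 1.
T_5 = (1/2)·[0 + 2·(-4) + 2·(-10) + 2·(-18) + 2·(-28) + (-40)] = -80.

-80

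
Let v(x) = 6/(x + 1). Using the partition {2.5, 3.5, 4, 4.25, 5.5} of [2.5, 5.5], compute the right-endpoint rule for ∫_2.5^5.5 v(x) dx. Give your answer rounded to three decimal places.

Subinterval widths: 1, 0.5, 0.25, 1.25.
Right endpoints: 3.5, 4, 4.25, 5.5.
v(3.5) = 4/3, v(4) = 1.2, v(4.25) = 8/7, v(5.5) = 12/13.
Sum = Σ Δx_i · v(x_i).
Sum ≈ 3.373.

3.373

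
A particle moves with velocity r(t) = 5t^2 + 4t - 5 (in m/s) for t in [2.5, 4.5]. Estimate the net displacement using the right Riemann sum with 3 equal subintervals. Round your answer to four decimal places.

170.5741

Δt = (4.5 − 2.5)/3 = 2/3.
Right endpoints: 19/6, 23/6, 4.5.
r(19/6) = 2081/36, r(23/6) = 3017/36, r(4.5) = 114.25.
Sum = Δt · [r(19/6) + r(23/6) + r(4.5)].
Sum ≈ 170.5741.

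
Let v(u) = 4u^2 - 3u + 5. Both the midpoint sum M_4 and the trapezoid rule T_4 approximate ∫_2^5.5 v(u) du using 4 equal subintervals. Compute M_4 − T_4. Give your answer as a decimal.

-2.6796875

M_4 = 188.3984375.
T_4 = 191.078125.
M_4 − T_4 = -2.6796875.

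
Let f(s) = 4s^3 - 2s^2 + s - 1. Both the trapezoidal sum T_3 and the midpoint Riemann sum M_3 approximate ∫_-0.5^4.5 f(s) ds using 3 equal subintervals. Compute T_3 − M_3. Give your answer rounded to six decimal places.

76.388889

T_3 ≈ 405.09259259.
M_3 ≈ 328.70370370.
T_3 − M_3 ≈ 76.388889.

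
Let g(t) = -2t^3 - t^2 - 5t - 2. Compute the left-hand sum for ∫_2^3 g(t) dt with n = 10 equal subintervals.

-50.96

Δt = (3 − 2)/10 = 0.1.
Left endpoints: 2, 2.1, 2.2, 2.3, 2.4, 2.5, 2.6, 2.7, 2.8, 2.9.
g(2) = -32, g(2.1) = -35.432, g(2.2) = -39.136, g(2.3) = -43.124, g(2.4) = -47.408, g(2.5) = -52, g(2.6) = -56.912, g(2.7) = -62.156, g(2.8) = -67.744, g(2.9) = -73.688.
Sum = Δt · [g(2) + g(2.1) + g(2.2) + ...].
Sum = -50.96.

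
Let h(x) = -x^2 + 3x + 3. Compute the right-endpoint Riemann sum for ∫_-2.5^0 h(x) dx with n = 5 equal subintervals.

Δx = (0 − (-2.5))/5 = 0.5.
Right endpoints: -2, -1.5, -1, -0.5, 0.
h(-2) = -7, h(-1.5) = -3.75, h(-1) = -1, h(-0.5) = 1.25, h(0) = 3.
Sum = Δx · [h(-2) + h(-1.5) + h(-1) + h(-0.5) + h(0)].
Sum = -3.75.

-3.75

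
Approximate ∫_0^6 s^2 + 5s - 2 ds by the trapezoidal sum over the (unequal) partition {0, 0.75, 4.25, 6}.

158.109375

Subinterval widths: 0.75, 3.5, 1.75.
f(0) = -2, f(0.75) = 2.3125, f(4.25) = 37.3125, f(6) = 64.
On each subinterval the trapezoid contributes (Δs_i/2)·[f(s_{i-1}) + f(s_i)].
Sum = 158.109375.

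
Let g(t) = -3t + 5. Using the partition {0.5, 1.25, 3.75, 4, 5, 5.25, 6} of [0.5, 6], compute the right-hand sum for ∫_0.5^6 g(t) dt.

Subinterval widths: 0.75, 2.5, 0.25, 1, 0.25, 0.75.
Right endpoints: 1.25, 3.75, 4, 5, 5.25, 6.
g(1.25) = 1.25, g(3.75) = -6.25, g(4) = -7, g(5) = -10, g(5.25) = -10.75, g(6) = -13.
Sum = Σ Δt_i · g(t_i).
Sum = -38.875.

-38.875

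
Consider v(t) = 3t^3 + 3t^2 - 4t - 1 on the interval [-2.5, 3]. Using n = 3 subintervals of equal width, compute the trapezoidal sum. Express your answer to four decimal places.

Δt = (3 − (-2.5))/3 = 11/6.
v(-2.5) = -19.125, v(-2/3) = 19/9, v(7/6) = 229/72, v(3) = 95.
T_3 = (Δt/2)·[v(t_0) + 2v(t_1) + 2v(t_2) + v(t_3)].
Sum ≈ 79.2535.

79.2535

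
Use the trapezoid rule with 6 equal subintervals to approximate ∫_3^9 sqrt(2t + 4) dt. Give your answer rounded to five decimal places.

23.84688

Δt = (9 − 3)/6 = 1.
f(3) ≈ 3.16228, f(4) ≈ 3.46410, f(5) ≈ 3.74166, f(6) ≈ 4.00000, f(7) ≈ 4.24264, f(8) ≈ 4.47214, f(9) ≈ 4.69042.
T_6 = (Δt/2)·[f(t_0) + 2f(t_1) + ... + 2f(t_{5}) + f(t_6)].
Sum ≈ 23.84688.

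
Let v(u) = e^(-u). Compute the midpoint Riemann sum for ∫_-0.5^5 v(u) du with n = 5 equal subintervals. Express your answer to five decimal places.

Δu = (5 − (-0.5))/5 = 1.1.
Midpoints: 0.05, 1.15, 2.25, 3.35, 4.45.
v(0.05) ≈ 0.95123, v(1.15) ≈ 0.31664, v(2.25) ≈ 0.10540, v(3.35) ≈ 0.03508, v(4.45) ≈ 0.01168.
Sum = Δu · [v(0.05) + v(1.15) + v(2.25) + v(3.35) + v(4.45)].
Sum ≈ 1.56203.

1.56203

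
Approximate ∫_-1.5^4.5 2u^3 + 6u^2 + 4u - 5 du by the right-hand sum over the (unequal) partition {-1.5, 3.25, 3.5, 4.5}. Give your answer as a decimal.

1023.9609375

Subinterval widths: 4.75, 0.25, 1.
Right endpoints: 3.25, 3.5, 4.5.
f(3.25) = 140.03125, f(3.5) = 168.25, f(4.5) = 316.75.
Sum = Σ Δu_i · f(u_i).
Sum = 1023.9609375.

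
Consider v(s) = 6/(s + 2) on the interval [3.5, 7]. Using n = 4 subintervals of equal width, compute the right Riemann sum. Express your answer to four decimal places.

Δs = (7 − 3.5)/4 = 0.875.
Right endpoints: 4.375, 5.25, 6.125, 7.
v(4.375) = 16/17, v(5.25) = 24/29, v(6.125) = 48/65, v(7) = 2/3.
Sum = Δs · [v(4.375) + v(5.25) + v(6.125) + v(7)].
Sum ≈ 2.7772.

2.7772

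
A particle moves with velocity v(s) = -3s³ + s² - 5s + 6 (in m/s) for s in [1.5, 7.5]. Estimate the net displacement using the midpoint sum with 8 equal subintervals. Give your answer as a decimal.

-2317.640625

Δs = (7.5 − 1.5)/8 = 0.75.
Midpoints: 1.875, 2.625, 3.375, 4.125, 4.875, 5.625, 6.375, 7.125.
v(1.875) = -10053/512, v(2.625) = -27903/512, v(3.375) = -58785/512, v(4.125) = -106587/512, v(4.875) = -175197/512, v(5.625) = -268503/512, v(6.375) = -390393/512, v(7.125) = -544755/512.
Sum = Δs · [v(1.875) + v(2.625) + v(3.375) + ...].
Sum = -2317.640625.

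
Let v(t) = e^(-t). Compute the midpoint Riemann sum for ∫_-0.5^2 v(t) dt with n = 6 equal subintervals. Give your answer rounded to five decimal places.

1.50249

Δt = (2 − (-0.5))/6 = 5/12.
Midpoints: -7/24, 0.125, 13/24, 23/24, 1.375, 43/24.
v(-7/24) ≈ 1.33866, v(0.125) ≈ 0.88250, v(13/24) ≈ 0.58178, v(23/24) ≈ 0.38353, v(1.375) ≈ 0.25284, v(43/24) ≈ 0.16668.
Sum = Δt · [v(-7/24) + v(0.125) + v(13/24) + ...].
Sum ≈ 1.50249.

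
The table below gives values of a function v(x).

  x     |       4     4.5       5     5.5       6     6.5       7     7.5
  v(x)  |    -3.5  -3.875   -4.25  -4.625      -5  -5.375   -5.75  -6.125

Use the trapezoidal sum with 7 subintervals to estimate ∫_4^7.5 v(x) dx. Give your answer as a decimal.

-16.84375

Δx = 0.5.
T_7 = (0.5/2)·[(-3.5) + 2·(-3.875) + 2·(-4.25) + 2·(-4.625) + 2·(-5) + 2·(-5.375) + 2·(-5.75) + (-6.125)] = -16.84375.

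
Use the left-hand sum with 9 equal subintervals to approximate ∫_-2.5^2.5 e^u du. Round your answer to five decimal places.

Δu = (2.5 − (-2.5))/9 = 5/9.
Left endpoints: -2.5, -35/18, -25/18, -5/6, -5/18, 5/18, 5/6, 25/18, 35/18.
f(-2.5) ≈ 0.08208, f(-35/18) ≈ 0.14307, f(-25/18) ≈ 0.24935, f(-5/6) ≈ 0.43460, f(-5/18) ≈ 0.75747, f(5/18) ≈ 1.32019, f(5/6) ≈ 2.30098, f(25/18) ≈ 4.01039, f(35/18) ≈ 6.98975.
Sum = Δu · [f(-2.5) + f(-35/18) + f(-25/18) + ...].
Sum ≈ 9.04882.

9.04882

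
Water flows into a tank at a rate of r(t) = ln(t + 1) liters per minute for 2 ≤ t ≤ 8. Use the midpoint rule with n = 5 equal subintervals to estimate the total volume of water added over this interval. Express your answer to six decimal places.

Δt = (8 − 2)/5 = 1.2.
Midpoints: 2.6, 3.8, 5, 6.2, 7.4.
r(2.6) ≈ 1.280934, r(3.8) ≈ 1.568616, r(5) ≈ 1.791759, r(6.2) ≈ 1.974081, r(7.4) ≈ 2.128232.
Sum = Δt · [r(2.6) + r(3.8) + r(5) + r(6.2) + r(7.4)].
Sum ≈ 10.492346.

10.492346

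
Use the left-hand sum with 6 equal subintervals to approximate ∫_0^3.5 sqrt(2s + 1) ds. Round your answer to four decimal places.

Δs = (3.5 − 0)/6 = 7/12.
Left endpoints: 0, 7/12, 7/6, 1.75, 7/3, 35/12.
f(0) ≈ 1.0000, f(7/12) ≈ 1.4720, f(7/6) ≈ 1.8257, f(1.75) ≈ 2.1213, f(7/3) ≈ 2.3805, f(35/12) ≈ 2.6141.
Sum = Δs · [f(0) + f(7/12) + f(7/6) + ...].
Sum ≈ 6.6579.

6.6579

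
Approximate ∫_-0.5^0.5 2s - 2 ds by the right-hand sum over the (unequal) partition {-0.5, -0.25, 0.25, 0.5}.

-1.625

Subinterval widths: 0.25, 0.5, 0.25.
Right endpoints: -0.25, 0.25, 0.5.
f(-0.25) = -2.5, f(0.25) = -1.5, f(0.5) = -1.
Sum = Σ Δs_i · f(s_i).
Sum = -1.625.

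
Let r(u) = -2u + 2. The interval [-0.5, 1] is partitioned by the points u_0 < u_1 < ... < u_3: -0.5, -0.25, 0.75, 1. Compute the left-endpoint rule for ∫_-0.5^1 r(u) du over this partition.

Subinterval widths: 0.25, 1, 0.25.
Left endpoints: -0.5, -0.25, 0.75.
r(-0.5) = 3, r(-0.25) = 2.5, r(0.75) = 0.5.
Sum = Σ Δu_i · r(u_i).
Sum = 3.375.

3.375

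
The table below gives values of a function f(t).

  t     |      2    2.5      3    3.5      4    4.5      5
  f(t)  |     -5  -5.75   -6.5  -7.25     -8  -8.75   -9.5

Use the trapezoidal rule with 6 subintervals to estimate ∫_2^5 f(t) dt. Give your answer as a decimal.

-21.75

Δt = 0.5.
T_6 = (0.5/2)·[(-5) + 2·(-5.75) + 2·(-6.5) + 2·(-7.25) + 2·(-8) + 2·(-8.75) + (-9.5)] = -21.75.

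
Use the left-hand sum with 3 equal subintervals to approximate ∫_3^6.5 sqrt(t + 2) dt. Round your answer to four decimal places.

8.6653

Δt = (6.5 − 3)/3 = 7/6.
Left endpoints: 3, 25/6, 16/3.
f(3) ≈ 2.2361, f(25/6) ≈ 2.4833, f(16/3) ≈ 2.7080.
Sum = Δt · [f(3) + f(25/6) + f(16/3)].
Sum ≈ 8.6653.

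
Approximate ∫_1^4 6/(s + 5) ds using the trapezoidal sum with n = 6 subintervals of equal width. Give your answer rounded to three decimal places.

2.435

Δs = (4 − 1)/6 = 0.5.
f(1) = 1, f(1.5) = 12/13, f(2) = 6/7, f(2.5) = 0.8, f(3) = 0.75, f(3.5) = 12/17, f(4) = 2/3.
T_6 = (Δs/2)·[f(s_0) + 2f(s_1) + ... + 2f(s_{5}) + f(s_6)].
Sum ≈ 2.435.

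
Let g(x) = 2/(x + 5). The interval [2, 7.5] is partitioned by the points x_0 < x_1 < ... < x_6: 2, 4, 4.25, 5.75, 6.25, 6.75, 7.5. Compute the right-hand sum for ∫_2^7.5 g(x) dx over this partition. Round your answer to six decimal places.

Subinterval widths: 2, 0.25, 1.5, 0.5, 0.5, 0.75.
Right endpoints: 4, 4.25, 5.75, 6.25, 6.75, 7.5.
g(4) = 2/9, g(4.25) = 8/37, g(5.75) = 8/43, g(6.25) = 8/45, g(6.75) = 8/47, g(7.5) = 0.16.
Sum = Σ Δx_i · g(x_i).
Sum ≈ 1.071564.

1.071564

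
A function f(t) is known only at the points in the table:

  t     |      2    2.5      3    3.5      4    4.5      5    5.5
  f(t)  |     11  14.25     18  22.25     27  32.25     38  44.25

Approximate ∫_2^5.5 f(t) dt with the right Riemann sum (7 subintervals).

98

Δt = 0.5.
Sum = 0.5·[14.25 + 18 + 22.25 + 27 + 32.25 + 38 + 44.25] = 98.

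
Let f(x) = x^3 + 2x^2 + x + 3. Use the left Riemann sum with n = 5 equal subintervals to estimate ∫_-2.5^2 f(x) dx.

12.4875

Δx = (2 − (-2.5))/5 = 0.9.
Left endpoints: -2.5, -1.6, -0.7, 0.2, 1.1.
f(-2.5) = -2.625, f(-1.6) = 2.424, f(-0.7) = 2.937, f(0.2) = 3.288, f(1.1) = 7.851.
Sum = Δx · [f(-2.5) + f(-1.6) + f(-0.7) + f(0.2) + f(1.1)].
Sum = 12.4875.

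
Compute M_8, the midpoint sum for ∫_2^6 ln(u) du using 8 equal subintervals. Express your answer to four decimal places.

5.3677

Δu = (6 − 2)/8 = 0.5.
Midpoints: 2.25, 2.75, 3.25, 3.75, 4.25, 4.75, 5.25, 5.75.
f(2.25) ≈ 0.8109, f(2.75) ≈ 1.0116, f(3.25) ≈ 1.1787, f(3.75) ≈ 1.3218, f(4.25) ≈ 1.4469, f(4.75) ≈ 1.5581, f(5.25) ≈ 1.6582, f(5.75) ≈ 1.7492.
Sum = Δu · [f(2.25) + f(2.75) + f(3.25) + ...].
Sum ≈ 5.3677.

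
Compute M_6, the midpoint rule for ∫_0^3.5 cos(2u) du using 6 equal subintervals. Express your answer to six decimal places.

0.347890

Δu = (3.5 − 0)/6 = 7/12.
Midpoints: 7/24, 0.875, 35/24, 49/24, 2.625, 77/24.
f(7/24) ≈ 0.834631, f(0.875) ≈ -0.178246, f(35/24) ≈ -0.974811, f(49/24) ≈ -0.588381, f(2.625) ≈ 0.512085, f(77/24) ≈ 0.991105.
Sum = Δu · [f(7/24) + f(0.875) + f(35/24) + ...].
Sum ≈ 0.347890.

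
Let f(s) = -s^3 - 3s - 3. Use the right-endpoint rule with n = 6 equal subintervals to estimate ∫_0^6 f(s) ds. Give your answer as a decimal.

Δs = (6 − 0)/6 = 1.
Right endpoints: 1, 2, 3, 4, 5, 6.
f(1) = -7, f(2) = -17, f(3) = -39, f(4) = -79, f(5) = -143, f(6) = -237.
Sum = Δs · [f(1) + f(2) + f(3) + ...].
Sum = -522.

-522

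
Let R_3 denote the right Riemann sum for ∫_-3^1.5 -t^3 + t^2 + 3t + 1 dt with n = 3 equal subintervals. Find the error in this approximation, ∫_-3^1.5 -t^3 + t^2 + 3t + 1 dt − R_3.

12.234375

Exact integral: ∫_-3^1.5 f(t) dt = 23.484375.
R_3 = 11.25.
Error = 23.484375 − 11.25 = 12.234375.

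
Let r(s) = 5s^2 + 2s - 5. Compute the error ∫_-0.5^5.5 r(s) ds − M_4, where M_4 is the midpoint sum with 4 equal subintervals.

Exact integral: ∫_-0.5^5.5 r(s) ds = 277.5.
M_4 = 271.875.
Error = 277.5 − 271.875 = 5.625.

5.625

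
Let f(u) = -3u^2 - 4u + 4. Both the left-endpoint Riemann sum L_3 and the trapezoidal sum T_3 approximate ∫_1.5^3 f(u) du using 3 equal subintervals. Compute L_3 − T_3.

L_3 = -24.75.
T_3 = -31.3125.
L_3 − T_3 = 6.5625.

6.5625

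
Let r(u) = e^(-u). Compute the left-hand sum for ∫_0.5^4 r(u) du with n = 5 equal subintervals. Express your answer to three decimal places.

0.818

Δu = (4 − 0.5)/5 = 0.7.
Left endpoints: 0.5, 1.2, 1.9, 2.6, 3.3.
r(0.5) ≈ 0.607, r(1.2) ≈ 0.301, r(1.9) ≈ 0.150, r(2.6) ≈ 0.074, r(3.3) ≈ 0.037.
Sum = Δu · [r(0.5) + r(1.2) + r(1.9) + r(2.6) + r(3.3)].
Sum ≈ 0.818.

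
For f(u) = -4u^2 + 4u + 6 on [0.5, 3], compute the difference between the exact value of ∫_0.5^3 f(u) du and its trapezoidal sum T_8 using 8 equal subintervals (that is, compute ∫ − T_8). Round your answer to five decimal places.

0.16276

Exact integral: ∫_0.5^3 f(u) du ≈ -3.3333333.
T_8 = -3.49609375.
Error ≈ -3.3333333 − (-3.49609375) ≈ 0.16276.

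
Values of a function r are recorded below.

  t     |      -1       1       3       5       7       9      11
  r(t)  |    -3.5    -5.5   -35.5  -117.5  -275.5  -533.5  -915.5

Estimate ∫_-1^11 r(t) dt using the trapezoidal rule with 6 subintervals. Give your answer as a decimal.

-2854

Δt = 2.
T_6 = (2/2)·[(-3.5) + 2·(-5.5) + 2·(-35.5) + 2·(-117.5) + 2·(-275.5) + 2·(-533.5) + (-915.5)] = -2854.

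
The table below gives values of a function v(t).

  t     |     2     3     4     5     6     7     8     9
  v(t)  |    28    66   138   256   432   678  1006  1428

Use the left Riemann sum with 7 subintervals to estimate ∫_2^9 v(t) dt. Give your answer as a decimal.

Δt = 1.
Sum = 1·[28 + 66 + 138 + 256 + 432 + 678 + 1006] = 2604.

2604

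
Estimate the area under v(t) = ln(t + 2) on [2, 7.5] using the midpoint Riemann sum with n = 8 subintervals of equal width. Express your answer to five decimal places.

Δt = (7.5 − 2)/8 = 0.6875.
Midpoints: 2.34375, 3.03125, 3.71875, 4.40625, 5.09375, 5.78125, 6.46875, 7.15625.
v(2.34375) ≈ 1.46874, v(3.03125) ≈ 1.61567, v(3.71875) ≈ 1.74375, v(4.40625) ≈ 1.85727, v(5.09375) ≈ 1.95921, v(5.78125) ≈ 2.05172, v(6.46875) ≈ 2.13638, v(7.15625) ≈ 2.21444.
Sum = Δt · [v(2.34375) + v(3.03125) + v(3.71875) + ...].
Sum ≈ 10.34494.

10.34494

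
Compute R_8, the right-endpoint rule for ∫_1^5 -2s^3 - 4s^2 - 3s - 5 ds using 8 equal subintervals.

Δs = (5 − 1)/8 = 0.5.
Right endpoints: 1.5, 2, 2.5, 3, 3.5, 4, 4.5, 5.
f(1.5) = -25.25, f(2) = -43, f(2.5) = -68.75, f(3) = -104, f(3.5) = -150.25, f(4) = -209, f(4.5) = -281.75, f(5) = -370.
Sum = Δs · [f(1.5) + f(2) + f(2.5) + ...].
Sum = -626.

-626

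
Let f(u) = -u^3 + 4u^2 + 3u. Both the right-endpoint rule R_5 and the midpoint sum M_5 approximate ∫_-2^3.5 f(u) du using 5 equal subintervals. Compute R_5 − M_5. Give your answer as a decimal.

2.1553125

R_5 = 47.8775.
M_5 = 45.7221875.
R_5 − M_5 = 2.1553125.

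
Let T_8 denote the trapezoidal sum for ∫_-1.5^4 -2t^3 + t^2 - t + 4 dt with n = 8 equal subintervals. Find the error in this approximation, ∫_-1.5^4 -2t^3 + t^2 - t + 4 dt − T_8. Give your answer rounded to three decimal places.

2.816

Exact integral: ∫_-1.5^4 f(t) dt ≈ -87.88542.
T_8 ≈ -90.70166.
Error ≈ -87.88542 − (-90.70166) ≈ 2.816.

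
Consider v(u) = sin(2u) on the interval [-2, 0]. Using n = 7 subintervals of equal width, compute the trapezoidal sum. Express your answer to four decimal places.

-0.8042

Δu = (0 − (-2))/7 = 2/7.
v(-2) ≈ 0.7568, v(-12/7) ≈ 0.2831, v(-10/7) ≈ -0.2806, v(-8/7) ≈ -0.7551, v(-6/7) ≈ -0.9897, v(-4/7) ≈ -0.9098, v(-2/7) ≈ -0.5408, v(0) ≈ 0.0000.
T_7 = (Δu/2)·[v(u_0) + 2v(u_1) + ... + 2v(u_{6}) + v(u_7)].
Sum ≈ -0.8042.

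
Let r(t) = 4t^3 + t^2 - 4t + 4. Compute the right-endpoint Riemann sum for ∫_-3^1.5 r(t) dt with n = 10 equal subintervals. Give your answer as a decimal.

Δt = (1.5 − (-3))/10 = 0.45.
Right endpoints: -2.55, -2.1, -1.65, -1.2, -0.75, -0.3, 0.15, 0.6, 1.05, 1.5.
r(-2.55) = -45.623, r(-2.1) = -20.234, r(-1.65) = -4.646, r(-1.2) = 3.328, r(-0.75) = 5.875, r(-0.3) = 5.182, r(0.15) = 3.436, r(0.6) = 2.824, r(1.05) = 5.533, r(1.5) = 13.75.
Sum = Δt · [r(-2.55) + r(-2.1) + r(-1.65) + ...].
Sum = -13.75875.

-13.75875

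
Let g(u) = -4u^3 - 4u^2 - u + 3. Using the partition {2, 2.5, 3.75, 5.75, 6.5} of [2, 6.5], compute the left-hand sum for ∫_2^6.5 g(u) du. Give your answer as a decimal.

-1339.703125

Subinterval widths: 0.5, 1.25, 2, 0.75.
Left endpoints: 2, 2.5, 3.75, 5.75.
g(2) = -47, g(2.5) = -87, g(3.75) = -267.9375, g(5.75) = -895.4375.
Sum = Σ Δu_i · g(u_i).
Sum = -1339.703125.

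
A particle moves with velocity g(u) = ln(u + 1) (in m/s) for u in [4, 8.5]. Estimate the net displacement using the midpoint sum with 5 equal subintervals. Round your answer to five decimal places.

Δu = (8.5 − 4)/5 = 0.9.
Midpoints: 4.45, 5.35, 6.25, 7.15, 8.05.
g(4.45) ≈ 1.69562, g(5.35) ≈ 1.84845, g(6.25) ≈ 1.98100, g(7.15) ≈ 2.09802, g(8.05) ≈ 2.20276.
Sum = Δu · [g(4.45) + g(5.35) + g(6.25) + g(7.15) + g(8.05)].
Sum ≈ 8.84327.

8.84327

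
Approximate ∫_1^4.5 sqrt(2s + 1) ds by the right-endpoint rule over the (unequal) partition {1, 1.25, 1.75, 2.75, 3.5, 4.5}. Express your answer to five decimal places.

9.36148

Subinterval widths: 0.25, 0.5, 1, 0.75, 1.
Right endpoints: 1.25, 1.75, 2.75, 3.5, 4.5.
f(1.25) ≈ 1.87083, f(1.75) ≈ 2.12132, f(2.75) ≈ 2.54951, f(3.5) ≈ 2.82843, f(4.5) ≈ 3.16228.
Sum = Σ Δs_i · f(s_i).
Sum ≈ 9.36148.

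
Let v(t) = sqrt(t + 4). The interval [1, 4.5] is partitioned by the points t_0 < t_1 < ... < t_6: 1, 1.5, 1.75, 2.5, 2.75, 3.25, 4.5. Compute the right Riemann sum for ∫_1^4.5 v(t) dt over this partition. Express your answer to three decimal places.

Subinterval widths: 0.5, 0.25, 0.75, 0.25, 0.5, 1.25.
Right endpoints: 1.5, 1.75, 2.5, 2.75, 3.25, 4.5.
v(1.5) ≈ 2.345, v(1.75) ≈ 2.398, v(2.5) ≈ 2.550, v(2.75) ≈ 2.598, v(3.25) ≈ 2.693, v(4.5) ≈ 2.915.
Sum = Σ Δt_i · v(t_i).
Sum ≈ 9.324.

9.324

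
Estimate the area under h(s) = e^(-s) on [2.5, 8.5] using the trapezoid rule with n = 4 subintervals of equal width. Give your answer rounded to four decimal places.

0.0967

Δs = (8.5 − 2.5)/4 = 1.5.
h(2.5) ≈ 0.0821, h(4) ≈ 0.0183, h(5.5) ≈ 0.0041, h(7) ≈ 0.0009, h(8.5) ≈ 0.0002.
T_4 = (Δs/2)·[h(s_0) + 2h(s_1) + 2h(s_2) + 2h(s_3) + h(s_4)].
Sum ≈ 0.0967.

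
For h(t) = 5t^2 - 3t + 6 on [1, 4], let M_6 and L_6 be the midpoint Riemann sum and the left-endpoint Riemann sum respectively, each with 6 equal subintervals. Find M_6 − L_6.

15.5625

M_6 = 100.1875.
L_6 = 84.625.
M_6 − L_6 = 15.5625.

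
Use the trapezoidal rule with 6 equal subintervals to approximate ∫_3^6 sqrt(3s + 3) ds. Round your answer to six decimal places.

12.145548

Δs = (6 − 3)/6 = 0.5.
f(3) ≈ 3.464102, f(3.5) ≈ 3.674235, f(4) ≈ 3.872983, f(4.5) ≈ 4.062019, f(5) ≈ 4.242641, f(5.5) ≈ 4.415880, f(6) ≈ 4.582576.
T_6 = (Δs/2)·[f(s_0) + 2f(s_1) + ... + 2f(s_{5}) + f(s_6)].
Sum ≈ 12.145548.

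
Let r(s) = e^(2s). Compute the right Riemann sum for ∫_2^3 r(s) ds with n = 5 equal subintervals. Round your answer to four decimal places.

Δs = (3 − 2)/5 = 0.2.
Right endpoints: 2.2, 2.4, 2.6, 2.8, 3.
r(2.2) ≈ 81.4509, r(2.4) ≈ 121.5104, r(2.6) ≈ 181.2722, r(2.8) ≈ 270.4264, r(3) ≈ 403.4288.
Sum = Δs · [r(2.2) + r(2.4) + r(2.6) + r(2.8) + r(3)].
Sum ≈ 211.6177.

211.6177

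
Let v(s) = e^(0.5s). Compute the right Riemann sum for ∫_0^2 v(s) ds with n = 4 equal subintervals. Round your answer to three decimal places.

Δs = (2 − 0)/4 = 0.5.
Right endpoints: 0.5, 1, 1.5, 2.
v(0.5) ≈ 1.284, v(1) ≈ 1.649, v(1.5) ≈ 2.117, v(2) ≈ 2.718.
Sum = Δs · [v(0.5) + v(1) + v(1.5) + v(2)].
Sum ≈ 3.884.

3.884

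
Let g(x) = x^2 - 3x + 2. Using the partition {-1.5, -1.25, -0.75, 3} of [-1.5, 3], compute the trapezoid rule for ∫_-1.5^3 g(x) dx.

Subinterval widths: 0.25, 0.5, 3.75.
g(-1.5) = 8.75, g(-1.25) = 7.3125, g(-0.75) = 4.8125, g(3) = 2.
On each subinterval the trapezoid contributes (Δx_i/2)·[g(x_{i-1}) + g(x_i)].
Sum = 17.8125.

17.8125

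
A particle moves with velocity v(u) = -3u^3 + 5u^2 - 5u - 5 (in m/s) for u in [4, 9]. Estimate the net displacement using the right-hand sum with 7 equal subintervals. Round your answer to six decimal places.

-4436.020408

Δu = (9 − 4)/7 = 5/7.
Right endpoints: 33/7, 38/7, 43/7, 48/7, 53/7, 58/7, 9.
v(33/7) = -79496/343, v(38/7) = -125101/343, v(43/7) = -186056/343, v(48/7) = -264611/343, v(53/7) = -363016/343, v(58/7) = -483521/343, v(9) = -1832.
Sum = Δu · [v(33/7) + v(38/7) + v(43/7) + ...].
Sum ≈ -4436.020408.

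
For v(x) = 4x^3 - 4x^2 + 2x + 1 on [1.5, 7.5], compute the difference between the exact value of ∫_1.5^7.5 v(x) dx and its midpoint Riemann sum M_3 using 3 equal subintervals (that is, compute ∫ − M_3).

100

Exact integral: ∫_1.5^7.5 v(x) dx = 2661.
M_3 = 2561.
Error = 2661 − 2561 = 100.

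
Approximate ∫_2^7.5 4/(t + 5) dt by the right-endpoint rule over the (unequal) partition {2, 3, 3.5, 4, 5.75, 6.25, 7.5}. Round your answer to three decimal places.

Subinterval widths: 1, 0.5, 0.5, 1.75, 0.5, 1.25.
Right endpoints: 3, 3.5, 4, 5.75, 6.25, 7.5.
f(3) = 0.5, f(3.5) = 8/17, f(4) = 4/9, f(5.75) = 16/43, f(6.25) = 16/45, f(7.5) = 0.32.
Sum = Σ Δt_i · f(t_i).
Sum ≈ 2.186.

2.186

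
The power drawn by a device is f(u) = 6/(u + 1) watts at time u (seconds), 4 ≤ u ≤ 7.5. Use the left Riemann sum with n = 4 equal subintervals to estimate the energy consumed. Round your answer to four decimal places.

Δu = (7.5 − 4)/4 = 0.875.
Left endpoints: 4, 4.875, 5.75, 6.625.
f(4) = 1.2, f(4.875) = 48/47, f(5.75) = 8/9, f(6.625) = 48/61.
Sum = Δu · [f(4) + f(4.875) + f(5.75) + f(6.625)].
Sum ≈ 3.4099.

3.4099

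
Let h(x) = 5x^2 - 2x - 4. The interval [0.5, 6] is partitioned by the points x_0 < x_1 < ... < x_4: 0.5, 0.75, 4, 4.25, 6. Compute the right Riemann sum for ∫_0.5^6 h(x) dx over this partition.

Subinterval widths: 0.25, 3.25, 0.25, 1.75.
Right endpoints: 0.75, 4, 4.25, 6.
h(0.75) = -2.6875, h(4) = 68, h(4.25) = 77.8125, h(6) = 164.
Sum = Σ Δx_i · h(x_i).
Sum = 526.78125.

526.78125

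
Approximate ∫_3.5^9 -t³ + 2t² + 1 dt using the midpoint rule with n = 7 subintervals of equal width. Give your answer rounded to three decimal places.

-1135.078

Δt = (9 − 3.5)/7 = 11/14.
Midpoints: 109/28, 131/28, 153/28, 6.25, 197/28, 219/28, 241/28.
f(109/28) = -607741/21952, f(131/28) = -1265123/21952, f(153/28) = -2248721/21952, f(6.25) = -165.015625, f(197/28) = -5450117/21952, f(219/28) = -7795691/21952, f(241/28) = -10723033/21952.
Sum = Δt · [f(109/28) + f(131/28) + f(153/28) + ...].
Sum ≈ -1135.078.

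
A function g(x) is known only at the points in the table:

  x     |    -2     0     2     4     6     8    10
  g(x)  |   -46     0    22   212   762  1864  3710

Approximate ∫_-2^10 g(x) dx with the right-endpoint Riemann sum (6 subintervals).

13140

Δx = 2.
Sum = 2·[0 + 22 + 212 + 762 + 1864 + 3710] = 13140.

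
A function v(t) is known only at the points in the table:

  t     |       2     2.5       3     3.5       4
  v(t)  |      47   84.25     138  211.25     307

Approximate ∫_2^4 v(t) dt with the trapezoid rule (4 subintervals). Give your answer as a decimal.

305.25

Δt = 0.5.
T_4 = (0.5/2)·[47 + 2·84.25 + 2·138 + 2·211.25 + 307] = 305.25.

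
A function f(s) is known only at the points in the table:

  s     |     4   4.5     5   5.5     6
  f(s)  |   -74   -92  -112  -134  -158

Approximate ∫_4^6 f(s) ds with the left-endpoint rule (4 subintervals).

-206

Δs = 0.5.
Sum = 0.5·[(-74) + (-92) + (-112) + (-134)] = -206.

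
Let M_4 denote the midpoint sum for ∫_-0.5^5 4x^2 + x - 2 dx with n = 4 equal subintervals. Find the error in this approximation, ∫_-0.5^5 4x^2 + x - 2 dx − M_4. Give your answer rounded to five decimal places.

3.46615

Exact integral: ∫_-0.5^5 f(x) dx ≈ 168.2083333.
M_4 = 164.7421875.
Error ≈ 168.2083333 − 164.7421875 ≈ 3.46615.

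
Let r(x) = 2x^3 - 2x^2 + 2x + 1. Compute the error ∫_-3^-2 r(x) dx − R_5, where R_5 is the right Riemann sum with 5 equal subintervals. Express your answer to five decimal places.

-4.88667

Exact integral: ∫_-3^-2 r(x) dx ≈ -49.1666667.
R_5 = -44.28.
Error ≈ -49.1666667 − (-44.28) ≈ -4.88667.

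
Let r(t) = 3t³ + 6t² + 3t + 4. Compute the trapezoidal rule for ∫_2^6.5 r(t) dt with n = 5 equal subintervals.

Δt = (6.5 − 2)/5 = 0.9.
r(2) = 58, r(2.9) = 136.327, r(3.8) = 266.656, r(4.7) = 462.109, r(5.6) = 735.808, r(6.5) = 1100.875.
T_5 = (Δt/2)·[r(t_0) + 2r(t_1) + ... + 2r(t_{4}) + r(t_5)].
Sum = 1962.30375.

1962.30375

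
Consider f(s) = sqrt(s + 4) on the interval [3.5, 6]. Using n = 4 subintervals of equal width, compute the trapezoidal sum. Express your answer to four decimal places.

Δs = (6 − 3.5)/4 = 0.625.
f(3.5) ≈ 2.7386, f(4.125) ≈ 2.8504, f(4.75) ≈ 2.9580, f(5.375) ≈ 3.0619, f(6) ≈ 3.1623.
T_4 = (Δs/2)·[f(s_0) + 2f(s_1) + 2f(s_2) + 2f(s_3) + f(s_4)].
Sum ≈ 7.3880.

7.3880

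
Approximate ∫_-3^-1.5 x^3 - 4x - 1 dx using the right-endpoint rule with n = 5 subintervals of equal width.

Δx = (-1.5 − (-3))/5 = 0.3.
Right endpoints: -2.7, -2.4, -2.1, -1.8, -1.5.
f(-2.7) = -9.883, f(-2.4) = -5.224, f(-2.1) = -1.861, f(-1.8) = 0.368, f(-1.5) = 1.625.
Sum = Δx · [f(-2.7) + f(-2.4) + f(-2.1) + f(-1.8) + f(-1.5)].
Sum = -4.4925.

-4.4925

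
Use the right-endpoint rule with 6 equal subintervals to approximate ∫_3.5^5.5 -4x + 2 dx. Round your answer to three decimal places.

Δx = (5.5 − 3.5)/6 = 1/3.
Right endpoints: 23/6, 25/6, 4.5, 29/6, 31/6, 5.5.
f(23/6) = -40/3, f(25/6) = -44/3, f(4.5) = -16, f(29/6) = -52/3, f(31/6) = -56/3, f(5.5) = -20.
Sum = Δx · [f(23/6) + f(25/6) + f(4.5) + ...].
Sum ≈ -33.333.

-33.333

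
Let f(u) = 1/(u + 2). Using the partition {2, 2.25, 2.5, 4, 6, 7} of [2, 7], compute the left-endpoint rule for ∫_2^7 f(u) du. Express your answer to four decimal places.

0.9130

Subinterval widths: 0.25, 0.25, 1.5, 2, 1.
Left endpoints: 2, 2.25, 2.5, 4, 6.
f(2) = 0.25, f(2.25) = 4/17, f(2.5) = 2/9, f(4) = 1/6, f(6) = 0.125.
Sum = Σ Δu_i · f(u_i).
Sum ≈ 0.9130.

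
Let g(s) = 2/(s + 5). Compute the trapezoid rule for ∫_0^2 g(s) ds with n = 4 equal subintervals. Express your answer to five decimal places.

0.67376

Δs = (2 − 0)/4 = 0.5.
g(0) = 0.4, g(0.5) = 4/11, g(1) = 1/3, g(1.5) = 4/13, g(2) = 2/7.
T_4 = (Δs/2)·[g(s_0) + 2g(s_1) + 2g(s_2) + 2g(s_3) + g(s_4)].
Sum ≈ 0.67376.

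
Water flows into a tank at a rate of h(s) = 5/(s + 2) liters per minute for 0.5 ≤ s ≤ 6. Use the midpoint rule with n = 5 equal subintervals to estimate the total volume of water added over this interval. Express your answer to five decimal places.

Δs = (6 − 0.5)/5 = 1.1.
Midpoints: 1.05, 2.15, 3.25, 4.35, 5.45.
h(1.05) = 100/61, h(2.15) = 100/83, h(3.25) = 20/21, h(4.35) = 100/127, h(5.45) = 100/149.
Sum = Δs · [h(1.05) + h(2.15) + h(3.25) + h(4.35) + h(5.45)].
Sum ≈ 5.78060.

5.78060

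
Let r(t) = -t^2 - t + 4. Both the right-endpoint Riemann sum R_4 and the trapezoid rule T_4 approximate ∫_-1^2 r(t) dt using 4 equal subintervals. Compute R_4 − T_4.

-2.25

R_4 = 4.96875.
T_4 = 7.21875.
R_4 − T_4 = -2.25.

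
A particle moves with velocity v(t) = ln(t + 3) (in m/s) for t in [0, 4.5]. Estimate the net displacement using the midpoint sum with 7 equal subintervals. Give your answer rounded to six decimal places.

Δt = (4.5 − 0)/7 = 9/14.
Midpoints: 9/28, 27/28, 45/28, 2.25, 81/28, 99/28, 117/28.
v(9/28) ≈ 1.200395, v(27/28) ≈ 1.377326, v(45/28) ≈ 1.527608, v(2.25) ≈ 1.658228, v(81/28) ≈ 1.773741, v(99/28) ≈ 1.877282, v(117/28) ≈ 1.971100.
Sum = Δt · [v(9/28) + v(27/28) + v(45/28) + ...].
Sum ≈ 7.319365.

7.319365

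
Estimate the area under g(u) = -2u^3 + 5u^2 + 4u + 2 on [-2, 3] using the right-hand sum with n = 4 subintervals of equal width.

Δu = (3 − (-2))/4 = 1.25.
Right endpoints: -0.75, 0.5, 1.75, 3.
g(-0.75) = 2.65625, g(0.5) = 5, g(1.75) = 13.59375, g(3) = 5.
Sum = Δu · [g(-0.75) + g(0.5) + g(1.75) + g(3)].
Sum = 32.8125.

32.8125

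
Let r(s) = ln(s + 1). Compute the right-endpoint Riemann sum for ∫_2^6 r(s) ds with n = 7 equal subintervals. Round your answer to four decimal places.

6.5624

Δs = (6 − 2)/7 = 4/7.
Right endpoints: 18/7, 22/7, 26/7, 30/7, 34/7, 38/7, 6.
r(18/7) ≈ 1.2730, r(22/7) ≈ 1.4214, r(26/7) ≈ 1.5506, r(30/7) ≈ 1.6650, r(34/7) ≈ 1.7677, r(38/7) ≈ 1.8608, r(6) ≈ 1.9459.
Sum = Δs · [r(18/7) + r(22/7) + r(26/7) + ...].
Sum ≈ 6.5624.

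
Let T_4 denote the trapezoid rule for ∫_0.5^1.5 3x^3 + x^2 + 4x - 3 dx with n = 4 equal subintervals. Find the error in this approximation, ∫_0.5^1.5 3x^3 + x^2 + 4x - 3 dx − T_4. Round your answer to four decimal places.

-0.1042

Exact integral: ∫_0.5^1.5 f(x) dx ≈ 5.833333.
T_4 = 5.9375.
Error ≈ 5.833333 − 5.9375 ≈ -0.1042.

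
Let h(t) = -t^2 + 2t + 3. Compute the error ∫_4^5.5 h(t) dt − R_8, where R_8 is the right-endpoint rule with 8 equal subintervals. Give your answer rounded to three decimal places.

1.063

Exact integral: ∫_4^5.5 h(t) dt = -15.375.
R_8 ≈ -16.43848.
Error ≈ -15.375 − (-16.43848) ≈ 1.063.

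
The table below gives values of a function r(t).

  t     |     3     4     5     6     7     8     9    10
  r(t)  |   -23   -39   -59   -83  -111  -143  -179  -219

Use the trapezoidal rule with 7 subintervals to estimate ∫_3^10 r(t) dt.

-735

Δt = 1.
T_7 = (1/2)·[(-23) + 2·(-39) + 2·(-59) + 2·(-83) + 2·(-111) + 2·(-143) + 2·(-179) + (-219)] = -735.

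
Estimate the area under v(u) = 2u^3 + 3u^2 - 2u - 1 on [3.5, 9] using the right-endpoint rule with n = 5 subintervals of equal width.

4724.39

Δu = (9 − 3.5)/5 = 1.1.
Right endpoints: 4.6, 5.7, 6.8, 7.9, 9.
v(4.6) = 247.952, v(5.7) = 455.456, v(6.8) = 752.984, v(7.9) = 1156.508, v(9) = 1682.
Sum = Δu · [v(4.6) + v(5.7) + v(6.8) + v(7.9) + v(9)].
Sum = 4724.39.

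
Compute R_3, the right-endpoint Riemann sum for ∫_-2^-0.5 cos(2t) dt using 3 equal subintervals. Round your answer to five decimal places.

-0.43292

Δt = (-0.5 − (-2))/3 = 0.5.
Right endpoints: -1.5, -1, -0.5.
f(-1.5) ≈ -0.98999, f(-1) ≈ -0.41615, f(-0.5) ≈ 0.54030.
Sum = Δt · [f(-1.5) + f(-1) + f(-0.5)].
Sum ≈ -0.43292.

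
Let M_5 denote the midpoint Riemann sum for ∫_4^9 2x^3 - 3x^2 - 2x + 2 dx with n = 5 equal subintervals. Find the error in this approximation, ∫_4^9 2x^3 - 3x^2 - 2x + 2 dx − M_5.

Exact integral: ∫_4^9 f(x) dx = 2432.5.
M_5 = 2417.5.
Error = 2432.5 − 2417.5 = 15.

15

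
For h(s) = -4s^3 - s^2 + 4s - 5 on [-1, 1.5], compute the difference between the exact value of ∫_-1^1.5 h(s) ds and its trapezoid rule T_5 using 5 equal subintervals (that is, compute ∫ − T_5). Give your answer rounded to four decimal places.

Exact integral: ∫_-1^1.5 h(s) ds ≈ -15.520833.
T_5 = -15.9375.
Error ≈ -15.520833 − (-15.9375) ≈ 0.4167.

0.4167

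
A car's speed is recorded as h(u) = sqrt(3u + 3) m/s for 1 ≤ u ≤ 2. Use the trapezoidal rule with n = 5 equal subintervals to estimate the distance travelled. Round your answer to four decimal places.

Δu = (2 − 1)/5 = 0.2.
h(1) ≈ 2.4495, h(1.2) ≈ 2.5690, h(1.4) ≈ 2.6833, h(1.6) ≈ 2.7928, h(1.8) ≈ 2.8983, h(2) ≈ 3.0000.
T_5 = (Δu/2)·[h(u_0) + 2h(u_1) + ... + 2h(u_{4}) + h(u_5)].
Sum ≈ 2.7336.

2.7336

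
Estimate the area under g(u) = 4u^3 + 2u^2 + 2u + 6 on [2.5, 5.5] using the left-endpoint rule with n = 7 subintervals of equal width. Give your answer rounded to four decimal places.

Δu = (5.5 − 2.5)/7 = 3/7.
Left endpoints: 2.5, 41/14, 47/14, 53/14, 59/14, 65/14, 71/14.
g(2.5) = 86, g(41/14) = 44411/343, g(47/14) = 64004/343, g(53/14) = 88925/343, g(59/14) = 119822/343, g(65/14) = 157343/343, g(71/14) = 202136/343.
Sum = Δu · [g(2.5) + g(41/14) + g(47/14) + ...].
Sum ≈ 882.3061.

882.3061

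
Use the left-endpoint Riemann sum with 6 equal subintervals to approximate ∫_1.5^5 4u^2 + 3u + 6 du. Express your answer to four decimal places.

188.4815

Δu = (5 − 1.5)/6 = 7/12.
Left endpoints: 1.5, 25/12, 8/3, 3.25, 23/6, 53/12.
f(1.5) = 19.5, f(25/12) = 533/18, f(8/3) = 382/9, f(3.25) = 58, f(23/6) = 1373/18, f(53/12) = 1751/18.
Sum = Δu · [f(1.5) + f(25/12) + f(8/3) + ...].
Sum ≈ 188.4815.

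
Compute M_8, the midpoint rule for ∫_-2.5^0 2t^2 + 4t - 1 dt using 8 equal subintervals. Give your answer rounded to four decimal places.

Δt = (0 − (-2.5))/8 = 0.3125.
Midpoints: -2.34375, -2.03125, -1.71875, -1.40625, -1.09375, -0.78125, -0.46875, -0.15625.
f(-2.34375) = 313/512, f(-2.03125) = -447/512, f(-1.71875) = -1007/512, f(-1.40625) = -1367/512, f(-1.09375) = -1527/512, f(-0.78125) = -1487/512, f(-0.46875) = -1247/512, f(-0.15625) = -807/512.
Sum = Δt · [f(-2.34375) + f(-2.03125) + f(-1.71875) + ...].
Sum ≈ -4.6240.

-4.6240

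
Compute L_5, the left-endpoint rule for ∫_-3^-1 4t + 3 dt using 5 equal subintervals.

-11.6

Δt = (-1 − (-3))/5 = 0.4.
Left endpoints: -3, -2.6, -2.2, -1.8, -1.4.
f(-3) = -9, f(-2.6) = -7.4, f(-2.2) = -5.8, f(-1.8) = -4.2, f(-1.4) = -2.6.
Sum = Δt · [f(-3) + f(-2.6) + f(-2.2) + f(-1.8) + f(-1.4)].
Sum = -11.6.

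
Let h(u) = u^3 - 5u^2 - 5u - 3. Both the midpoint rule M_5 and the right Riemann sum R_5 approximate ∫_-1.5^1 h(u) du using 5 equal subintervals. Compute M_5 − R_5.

M_5 = -12.3828125.
R_5 = -13.75.
M_5 − R_5 = 1.3671875.

1.3671875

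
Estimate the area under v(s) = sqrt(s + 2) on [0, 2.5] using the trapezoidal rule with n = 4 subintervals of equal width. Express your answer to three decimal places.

4.475

Δs = (2.5 − 0)/4 = 0.625.
v(0) ≈ 1.414, v(0.625) ≈ 1.620, v(1.25) ≈ 1.803, v(1.875) ≈ 1.969, v(2.5) ≈ 2.121.
T_4 = (Δs/2)·[v(s_0) + 2v(s_1) + 2v(s_2) + 2v(s_3) + v(s_4)].
Sum ≈ 4.475.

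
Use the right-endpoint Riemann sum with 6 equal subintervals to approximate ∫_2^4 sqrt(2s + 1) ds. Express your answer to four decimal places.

Δs = (4 − 2)/6 = 1/3.
Right endpoints: 7/3, 8/3, 3, 10/3, 11/3, 4.
f(7/3) ≈ 2.3805, f(8/3) ≈ 2.5166, f(3) ≈ 2.6458, f(10/3) ≈ 2.7689, f(11/3) ≈ 2.8868, f(4) ≈ 3.0000.
Sum = Δs · [f(7/3) + f(8/3) + f(3) + ...].
Sum ≈ 5.3995.

5.3995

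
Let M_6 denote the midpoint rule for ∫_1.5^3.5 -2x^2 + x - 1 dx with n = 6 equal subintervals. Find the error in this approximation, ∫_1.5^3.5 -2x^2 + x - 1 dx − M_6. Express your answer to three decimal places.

Exact integral: ∫_1.5^3.5 f(x) dx ≈ -23.33333.
M_6 ≈ -23.29630.
Error ≈ -23.33333 − (-23.29630) ≈ -0.037.

-0.037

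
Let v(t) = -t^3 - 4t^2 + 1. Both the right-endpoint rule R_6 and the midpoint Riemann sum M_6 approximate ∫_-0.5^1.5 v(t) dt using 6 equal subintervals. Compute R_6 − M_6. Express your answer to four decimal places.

R_6 ≈ -6.037037.
M_6 ≈ -3.814815.
R_6 − M_6 ≈ -2.2222.

-2.2222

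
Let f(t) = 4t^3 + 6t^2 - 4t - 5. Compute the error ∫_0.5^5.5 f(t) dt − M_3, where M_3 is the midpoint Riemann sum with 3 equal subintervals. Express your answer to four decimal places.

48.6111

Exact integral: ∫_0.5^5.5 f(t) dt = 1162.5.
M_3 ≈ 1113.888889.
Error ≈ 1162.5 − 1113.888889 ≈ 48.6111.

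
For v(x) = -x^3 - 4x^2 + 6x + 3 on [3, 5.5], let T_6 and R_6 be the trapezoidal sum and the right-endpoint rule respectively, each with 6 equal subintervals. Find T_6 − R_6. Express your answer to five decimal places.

43.61979

T_6 ≈ -324.3106192.
R_6 ≈ -367.9304109.
T_6 − R_6 ≈ 43.61979.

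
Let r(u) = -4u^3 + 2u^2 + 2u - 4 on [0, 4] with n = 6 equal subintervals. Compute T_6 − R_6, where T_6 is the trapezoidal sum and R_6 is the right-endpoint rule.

T_6 ≈ -219.85185185.
R_6 ≈ -291.85185185.
T_6 − R_6 = 72.

72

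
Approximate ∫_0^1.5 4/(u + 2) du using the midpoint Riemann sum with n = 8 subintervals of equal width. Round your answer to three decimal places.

Δu = (1.5 − 0)/8 = 0.1875.
Midpoints: 0.09375, 0.28125, 0.46875, 0.65625, 0.84375, 1.03125, 1.21875, 1.40625.
f(0.09375) = 128/67, f(0.28125) = 128/73, f(0.46875) = 128/79, f(0.65625) = 128/85, f(0.84375) = 128/91, f(1.03125) = 128/97, f(1.21875) = 128/103, f(1.40625) = 128/109.
Sum = Δu · [f(0.09375) + f(0.28125) + f(0.46875) + ...].
Sum ≈ 2.237.

2.237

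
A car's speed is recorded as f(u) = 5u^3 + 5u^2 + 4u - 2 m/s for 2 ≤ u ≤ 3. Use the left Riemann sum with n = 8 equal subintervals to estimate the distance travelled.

113.27734375

Δu = (3 − 2)/8 = 0.125.
Left endpoints: 2, 2.125, 2.25, 2.375, 2.5, 2.625, 2.75, 2.875.
f(2) = 66, f(2.125) = 39453/512, f(2.25) = 89.265625, f(2.375) = 52575/512, f(2.5) = 117.375, f(2.625) = 68297/512, f(2.75) = 150.796875, f(2.875) = 86859/512.
Sum = Δu · [f(2) + f(2.125) + f(2.25) + ...].
Sum = 113.27734375.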